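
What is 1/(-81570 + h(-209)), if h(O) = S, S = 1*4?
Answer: -1/81566 ≈ -1.2260e-5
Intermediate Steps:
S = 4
h(O) = 4
1/(-81570 + h(-209)) = 1/(-81570 + 4) = 1/(-81566) = -1/81566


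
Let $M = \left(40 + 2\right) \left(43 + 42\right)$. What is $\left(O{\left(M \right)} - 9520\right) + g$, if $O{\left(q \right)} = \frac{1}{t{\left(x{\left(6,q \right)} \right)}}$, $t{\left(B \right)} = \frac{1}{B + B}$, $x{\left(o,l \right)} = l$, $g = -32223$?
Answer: $-34603$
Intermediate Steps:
$M = 3570$ ($M = 42 \cdot 85 = 3570$)
$t{\left(B \right)} = \frac{1}{2 B}$
$O{\left(q \right)} = 2 q$ ($O{\left(q \right)} = \frac{1}{\frac{1}{2} \frac{1}{q}} = 2 q$)
$\left(O{\left(M \right)} - 9520\right) + g = \left(2 \cdot 3570 - 9520\right) - 32223 = \left(7140 - 9520\right) - 32223 = -2380 - 32223 = -34603$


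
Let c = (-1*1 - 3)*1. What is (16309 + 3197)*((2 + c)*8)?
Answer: -312096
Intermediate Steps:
c = -4 (c = (-1 - 3)*1 = -4*1 = -4)
(16309 + 3197)*((2 + c)*8) = (16309 + 3197)*((2 - 4)*8) = 19506*(-2*8) = 19506*(-16) = -312096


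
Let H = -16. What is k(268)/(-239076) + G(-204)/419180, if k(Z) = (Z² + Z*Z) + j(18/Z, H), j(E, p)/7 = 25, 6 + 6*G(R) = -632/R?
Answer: -256223323279/425917480140 ≈ -0.60158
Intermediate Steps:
G(R) = -1 - 316/(3*R) (G(R) = -1 + (-632/R)/6 = -1 - 316/(3*R))
j(E, p) = 175 (j(E, p) = 7*25 = 175)
k(Z) = 175 + 2*Z² (k(Z) = (Z² + Z*Z) + 175 = (Z² + Z²) + 175 = 2*Z² + 175 = 175 + 2*Z²)
k(268)/(-239076) + G(-204)/419180 = (175 + 2*268²)/(-239076) + ((-316/3 - 1*(-204))/(-204))/419180 = (175 + 2*71824)*(-1/239076) - (-316/3 + 204)/204*(1/419180) = (175 + 143648)*(-1/239076) - 1/204*296/3*(1/419180) = 143823*(-1/239076) - 74/153*1/419180 = -47941/79692 - 37/32067270 = -256223323279/425917480140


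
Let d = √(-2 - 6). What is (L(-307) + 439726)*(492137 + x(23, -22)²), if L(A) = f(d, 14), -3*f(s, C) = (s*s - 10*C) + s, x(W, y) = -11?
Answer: 216482926036 - 328172*I*√2 ≈ 2.1648e+11 - 4.6411e+5*I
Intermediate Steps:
d = 2*I*√2 (d = √(-8) = 2*I*√2 ≈ 2.8284*I)
f(s, C) = -s/3 - s²/3 + 10*C/3 (f(s, C) = -((s*s - 10*C) + s)/3 = -((s² - 10*C) + s)/3 = -(s + s² - 10*C)/3 = -s/3 - s²/3 + 10*C/3)
L(A) = 148/3 - 2*I*√2/3 (L(A) = -2*I*√2/3 - (2*I*√2)²/3 + (10/3)*14 = -2*I*√2/3 - ⅓*(-8) + 140/3 = -2*I*√2/3 + 8/3 + 140/3 = 148/3 - 2*I*√2/3)
(L(-307) + 439726)*(492137 + x(23, -22)²) = ((148/3 - 2*I*√2/3) + 439726)*(492137 + (-11)²) = (1319326/3 - 2*I*√2/3)*(492137 + 121) = (1319326/3 - 2*I*√2/3)*492258 = 216482926036 - 328172*I*√2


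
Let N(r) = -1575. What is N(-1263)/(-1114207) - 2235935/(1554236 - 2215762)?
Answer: 2492336331995/737076899882 ≈ 3.3814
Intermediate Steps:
N(-1263)/(-1114207) - 2235935/(1554236 - 2215762) = -1575/(-1114207) - 2235935/(1554236 - 2215762) = -1575*(-1/1114207) - 2235935/(-661526) = 1575/1114207 - 2235935*(-1/661526) = 1575/1114207 + 2235935/661526 = 2492336331995/737076899882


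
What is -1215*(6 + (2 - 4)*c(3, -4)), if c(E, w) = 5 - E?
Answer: -2430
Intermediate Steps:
-1215*(6 + (2 - 4)*c(3, -4)) = -1215*(6 + (2 - 4)*(5 - 1*3)) = -1215*(6 - 2*(5 - 3)) = -1215*(6 - 2*2) = -1215*(6 - 4) = -1215*2 = -2430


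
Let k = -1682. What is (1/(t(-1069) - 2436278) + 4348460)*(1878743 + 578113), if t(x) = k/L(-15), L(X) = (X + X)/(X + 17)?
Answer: 48800391721687180755/4567811 ≈ 1.0684e+13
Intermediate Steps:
L(X) = 2*X/(17 + X) (L(X) = (2*X)/(17 + X) = 2*X/(17 + X))
t(x) = 1682/15 (t(x) = -1682/(2*(-15)/(17 - 15)) = -1682/(2*(-15)/2) = -1682/(2*(-15)*(1/2)) = -1682/(-15) = -1682*(-1/15) = 1682/15)
(1/(t(-1069) - 2436278) + 4348460)*(1878743 + 578113) = (1/(1682/15 - 2436278) + 4348460)*(1878743 + 578113) = (1/(-36542488/15) + 4348460)*2456856 = (-15/36542488 + 4348460)*2456856 = (158903547368465/36542488)*2456856 = 48800391721687180755/4567811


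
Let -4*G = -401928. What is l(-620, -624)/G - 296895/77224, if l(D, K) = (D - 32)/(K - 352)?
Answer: -227473207489/59167117506 ≈ -3.8446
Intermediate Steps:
G = 100482 (G = -1/4*(-401928) = 100482)
l(D, K) = (-32 + D)/(-352 + K)
l(-620, -624)/G - 296895/77224 = ((-32 - 620)/(-352 - 624))/100482 - 296895/77224 = (-652/(-976))*(1/100482) - 296895*1/77224 = -1/976*(-652)*(1/100482) - 296895/77224 = (163/244)*(1/100482) - 296895/77224 = 163/24517608 - 296895/77224 = -227473207489/59167117506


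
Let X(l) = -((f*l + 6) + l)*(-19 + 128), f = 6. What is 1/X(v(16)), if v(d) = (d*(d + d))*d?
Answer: -1/6251150 ≈ -1.5997e-7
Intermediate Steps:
v(d) = 2*d³ (v(d) = (d*(2*d))*d = (2*d²)*d = 2*d³)
X(l) = -654 - 763*l (X(l) = -((6*l + 6) + l)*(-19 + 128) = -((6 + 6*l) + l)*109 = -(6 + 7*l)*109 = -(654 + 763*l) = -654 - 763*l)
1/X(v(16)) = 1/(-654 - 1526*16³) = 1/(-654 - 1526*4096) = 1/(-654 - 763*8192) = 1/(-654 - 6250496) = 1/(-6251150) = -1/6251150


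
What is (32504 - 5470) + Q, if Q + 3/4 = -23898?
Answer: 12541/4 ≈ 3135.3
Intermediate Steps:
Q = -95595/4 (Q = -¾ - 23898 = -95595/4 ≈ -23899.)
(32504 - 5470) + Q = (32504 - 5470) - 95595/4 = 27034 - 95595/4 = 12541/4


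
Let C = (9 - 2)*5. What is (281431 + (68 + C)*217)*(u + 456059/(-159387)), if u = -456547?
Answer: -22105642826812936/159387 ≈ -1.3869e+11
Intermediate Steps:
C = 35 (C = 7*5 = 35)
(281431 + (68 + C)*217)*(u + 456059/(-159387)) = (281431 + (68 + 35)*217)*(-456547 + 456059/(-159387)) = (281431 + 103*217)*(-456547 + 456059*(-1/159387)) = (281431 + 22351)*(-456547 - 456059/159387) = 303782*(-72768112748/159387) = -22105642826812936/159387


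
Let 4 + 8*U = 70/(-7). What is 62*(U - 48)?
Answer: -6169/2 ≈ -3084.5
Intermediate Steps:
U = -7/4 (U = -½ + (70/(-7))/8 = -½ + (70*(-⅐))/8 = -½ + (⅛)*(-10) = -½ - 5/4 = -7/4 ≈ -1.7500)
62*(U - 48) = 62*(-7/4 - 48) = 62*(-199/4) = -6169/2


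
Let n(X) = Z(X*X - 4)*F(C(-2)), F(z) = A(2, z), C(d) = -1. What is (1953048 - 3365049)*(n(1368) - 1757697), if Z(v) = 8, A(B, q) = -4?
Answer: 2481915105729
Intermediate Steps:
F(z) = -4
n(X) = -32 (n(X) = 8*(-4) = -32)
(1953048 - 3365049)*(n(1368) - 1757697) = (1953048 - 3365049)*(-32 - 1757697) = -1412001*(-1757729) = 2481915105729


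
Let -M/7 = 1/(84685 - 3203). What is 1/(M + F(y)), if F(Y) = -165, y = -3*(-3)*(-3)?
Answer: -81482/13444537 ≈ -0.0060606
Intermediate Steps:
y = -27 (y = 9*(-3) = -27)
M = -7/81482 (M = -7/(84685 - 3203) = -7/81482 ≈ -8.5909e-5)
1/(M + F(y)) = 1/(-7/81482 - 165) = 1/(-13444537/81482) = -81482/13444537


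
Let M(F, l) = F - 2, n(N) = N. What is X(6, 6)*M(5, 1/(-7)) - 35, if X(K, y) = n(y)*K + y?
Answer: 91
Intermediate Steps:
X(K, y) = y + K*y (X(K, y) = y*K + y = K*y + y = y + K*y)
M(F, l) = -2 + F
X(6, 6)*M(5, 1/(-7)) - 35 = (6*(1 + 6))*(-2 + 5) - 35 = (6*7)*3 - 35 = 42*3 - 35 = 126 - 35 = 91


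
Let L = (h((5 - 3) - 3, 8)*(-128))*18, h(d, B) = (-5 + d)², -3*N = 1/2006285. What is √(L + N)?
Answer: I*√3004780396952476455/6018855 ≈ 288.0*I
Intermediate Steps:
N = -1/6018855 (N = -⅓/2006285 = -⅓*1/2006285 = -1/6018855 ≈ -1.6614e-7)
L = -82944 (L = ((-5 + ((5 - 3) - 3))²*(-128))*18 = ((-5 + (2 - 3))²*(-128))*18 = ((-5 - 1)²*(-128))*18 = ((-6)²*(-128))*18 = (36*(-128))*18 = -4608*18 = -82944)
√(L + N) = √(-82944 - 1/6018855) = √(-499227909121/6018855) = I*√3004780396952476455/6018855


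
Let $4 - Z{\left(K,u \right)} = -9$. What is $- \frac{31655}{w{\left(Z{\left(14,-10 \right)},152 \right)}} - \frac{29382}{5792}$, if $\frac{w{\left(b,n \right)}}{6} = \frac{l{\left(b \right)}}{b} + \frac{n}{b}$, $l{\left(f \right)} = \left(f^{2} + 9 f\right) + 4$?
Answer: $- \frac{23667461}{147696} \approx -160.24$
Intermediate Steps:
$Z{\left(K,u \right)} = 13$ ($Z{\left(K,u \right)} = 4 - -9 = 4 + 9 = 13$)
$l{\left(f \right)} = 4 + f^{2} + 9 f$
$w{\left(b,n \right)} = \frac{6 n}{b} + \frac{6 \left(4 + b^{2} + 9 b\right)}{b}$ ($w{\left(b,n \right)} = 6 \left(\frac{4 + b^{2} + 9 b}{b} + \frac{n}{b}\right) = 6 \left(\frac{n}{b} + \frac{4 + b^{2} + 9 b}{b}\right) = \frac{6 n}{b} + \frac{6 \left(4 + b^{2} + 9 b\right)}{b}$)
$- \frac{31655}{w{\left(Z{\left(14,-10 \right)},152 \right)}} - \frac{29382}{5792} = - \frac{31655}{54 + 6 \cdot 13 + \frac{24}{13} + 6 \cdot 152 \cdot \frac{1}{13}} - \frac{29382}{5792} = - \frac{31655}{54 + 78 + 24 \cdot \frac{1}{13} + 6 \cdot 152 \cdot \frac{1}{13}} - \frac{14691}{2896} = - \frac{31655}{54 + 78 + \frac{24}{13} + \frac{912}{13}} - \frac{14691}{2896} = - \frac{31655}{204} - \frac{14691}{2896} = - \frac{23667461}{147696}$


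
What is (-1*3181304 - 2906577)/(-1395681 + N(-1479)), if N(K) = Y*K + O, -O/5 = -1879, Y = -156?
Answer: 6087881/1155562 ≈ 5.2683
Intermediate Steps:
O = 9395 (O = -5*(-1879) = 9395)
N(K) = 9395 - 156*K (N(K) = -156*K + 9395 = 9395 - 156*K)
(-1*3181304 - 2906577)/(-1395681 + N(-1479)) = (-1*3181304 - 2906577)/(-1395681 + (9395 - 156*(-1479))) = (-3181304 - 2906577)/(-1395681 + (9395 + 230724)) = -6087881/(-1395681 + 240119) = -6087881/(-1155562) = -6087881*(-1/1155562) = 6087881/1155562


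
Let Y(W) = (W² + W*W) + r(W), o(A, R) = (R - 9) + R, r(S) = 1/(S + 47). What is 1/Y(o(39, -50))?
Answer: 62/1473243 ≈ 4.2084e-5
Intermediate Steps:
r(S) = 1/(47 + S)
o(A, R) = -9 + 2*R (o(A, R) = (-9 + R) + R = -9 + 2*R)
Y(W) = 1/(47 + W) + 2*W² (Y(W) = (W² + W*W) + 1/(47 + W) = (W² + W²) + 1/(47 + W) = 2*W² + 1/(47 + W) = 1/(47 + W) + 2*W²)
1/Y(o(39, -50)) = 1/((1 + 2*(-9 + 2*(-50))²*(47 + (-9 + 2*(-50))))/(47 + (-9 + 2*(-50)))) = 1/((1 + 2*(-9 - 100)²*(47 + (-9 - 100)))/(47 + (-9 - 100))) = 1/((1 + 2*(-109)²*(47 - 109))/(47 - 109)) = 1/((1 + 2*11881*(-62))/(-62)) = 1/(-(1 - 1473244)/62) = 1/(-1/62*(-1473243)) = 1/(1473243/62) = 62/1473243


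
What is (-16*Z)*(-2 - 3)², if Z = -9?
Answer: 3600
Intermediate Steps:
(-16*Z)*(-2 - 3)² = (-16*(-9))*(-2 - 3)² = 144*(-5)² = 144*25 = 3600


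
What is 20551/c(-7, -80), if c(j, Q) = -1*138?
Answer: -20551/138 ≈ -148.92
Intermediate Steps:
c(j, Q) = -138
20551/c(-7, -80) = 20551/(-138) = 20551*(-1/138) = -20551/138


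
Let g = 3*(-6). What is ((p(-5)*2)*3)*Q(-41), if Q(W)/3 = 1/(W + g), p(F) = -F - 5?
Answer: 0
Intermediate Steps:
g = -18
p(F) = -5 - F
Q(W) = 3/(-18 + W) (Q(W) = 3/(W - 18) = 3/(-18 + W))
((p(-5)*2)*3)*Q(-41) = (((-5 - 1*(-5))*2)*3)*(3/(-18 - 41)) = (((-5 + 5)*2)*3)*(3/(-59)) = ((0*2)*3)*(3*(-1/59)) = (0*3)*(-3/59) = 0*(-3/59) = 0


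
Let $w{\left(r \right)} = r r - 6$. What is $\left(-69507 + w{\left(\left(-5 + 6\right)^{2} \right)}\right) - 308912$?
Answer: $-378424$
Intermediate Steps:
$w{\left(r \right)} = -6 + r^{2}$ ($w{\left(r \right)} = r^{2} - 6 = -6 + r^{2}$)
$\left(-69507 + w{\left(\left(-5 + 6\right)^{2} \right)}\right) - 308912 = \left(-69507 - \left(6 - \left(\left(-5 + 6\right)^{2}\right)^{2}\right)\right) - 308912 = \left(-69507 - \left(6 - \left(1^{2}\right)^{2}\right)\right) - 308912 = \left(-69507 - \left(6 - 1^{2}\right)\right) - 308912 = \left(-69507 + \left(-6 + 1\right)\right) - 308912 = \left(-69507 - 5\right) - 308912 = -69512 - 308912 = -378424$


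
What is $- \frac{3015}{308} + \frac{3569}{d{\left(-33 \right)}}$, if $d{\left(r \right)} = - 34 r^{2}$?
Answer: $- \frac{5124211}{518364} \approx -9.8853$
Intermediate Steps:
$- \frac{3015}{308} + \frac{3569}{d{\left(-33 \right)}} = - \frac{3015}{308} + \frac{3569}{\left(-34\right) \left(-33\right)^{2}} = \left(-3015\right) \frac{1}{308} + \frac{3569}{\left(-34\right) 1089} = - \frac{3015}{308} + \frac{3569}{-37026} = - \frac{3015}{308} + 3569 \left(- \frac{1}{37026}\right) = - \frac{3015}{308} - \frac{3569}{37026} = - \frac{5124211}{518364}$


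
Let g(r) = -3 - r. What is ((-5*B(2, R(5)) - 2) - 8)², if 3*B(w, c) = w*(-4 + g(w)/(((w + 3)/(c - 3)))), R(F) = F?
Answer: 100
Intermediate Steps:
B(w, c) = w*(-4 + (-3 + c)*(-3 - w)/(3 + w))/3 (B(w, c) = (w*(-4 + (-3 - w)/(((w + 3)/(c - 3)))))/3 = (w*(-4 + (-3 - w)/(((3 + w)/(-3 + c)))))/3 = (w*(-4 + (-3 - w)*((-3 + c)/(3 + w))))/3 = (w*(-4 + (-3 + c)*(-3 - w)/(3 + w)))/3 = w*(-4 + (-3 + c)*(-3 - w)/(3 + w))/3)
((-5*B(2, R(5)) - 2) - 8)² = ((-5*2*(-1 - 1*5)/3 - 2) - 8)² = ((-5*2*(-1 - 5)/3 - 2) - 8)² = ((-5*2*(-6)/3 - 2) - 8)² = ((-5*(-4) - 2) - 8)² = ((20 - 2) - 8)² = (18 - 8)² = 10² = 100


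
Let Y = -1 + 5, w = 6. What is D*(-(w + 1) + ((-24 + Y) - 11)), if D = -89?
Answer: 3382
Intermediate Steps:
Y = 4
D*(-(w + 1) + ((-24 + Y) - 11)) = -89*(-(6 + 1) + ((-24 + 4) - 11)) = -89*(-1*7 + (-20 - 11)) = -89*(-7 - 31) = -89*(-38) = 3382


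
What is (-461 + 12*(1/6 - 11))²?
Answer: 349281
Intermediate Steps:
(-461 + 12*(1/6 - 11))² = (-461 + 12*(⅙ - 11))² = (-461 + 12*(-65/6))² = (-461 - 130)² = (-591)² = 349281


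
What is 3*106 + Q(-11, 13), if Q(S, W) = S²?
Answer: 439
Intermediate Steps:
3*106 + Q(-11, 13) = 3*106 + (-11)² = 318 + 121 = 439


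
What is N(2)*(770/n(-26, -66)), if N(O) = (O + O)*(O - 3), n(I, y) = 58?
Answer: -1540/29 ≈ -53.103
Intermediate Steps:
N(O) = 2*O*(-3 + O) (N(O) = (2*O)*(-3 + O) = 2*O*(-3 + O))
N(2)*(770/n(-26, -66)) = (2*2*(-3 + 2))*(770/58) = (2*2*(-1))*(770*(1/58)) = -4*385/29 = -1540/29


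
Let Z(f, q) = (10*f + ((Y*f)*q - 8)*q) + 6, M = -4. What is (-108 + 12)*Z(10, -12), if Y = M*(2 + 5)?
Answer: 3851328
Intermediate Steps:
Y = -28 (Y = -4*(2 + 5) = -4*7 = -28)
Z(f, q) = 6 + 10*f + q*(-8 - 28*f*q) (Z(f, q) = (10*f + ((-28*f)*q - 8)*q) + 6 = (10*f + (-28*f*q - 8)*q) + 6 = (10*f + (-8 - 28*f*q)*q) + 6 = (10*f + q*(-8 - 28*f*q)) + 6 = 6 + 10*f + q*(-8 - 28*f*q))
(-108 + 12)*Z(10, -12) = (-108 + 12)*(6 - 8*(-12) + 10*10 - 28*10*(-12)**2) = -96*(6 + 96 + 100 - 28*10*144) = -96*(6 + 96 + 100 - 40320) = -96*(-40118) = 3851328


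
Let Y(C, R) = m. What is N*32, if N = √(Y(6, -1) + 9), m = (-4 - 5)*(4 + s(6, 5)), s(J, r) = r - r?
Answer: 96*I*√3 ≈ 166.28*I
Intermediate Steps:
s(J, r) = 0
m = -36 (m = (-4 - 5)*(4 + 0) = -9*4 = -36)
Y(C, R) = -36
N = 3*I*√3 (N = √(-36 + 9) = √(-27) = 3*I*√3 ≈ 5.1962*I)
N*32 = (3*I*√3)*32 = 96*I*√3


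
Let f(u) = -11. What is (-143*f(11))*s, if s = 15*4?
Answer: 94380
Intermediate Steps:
s = 60
(-143*f(11))*s = -143*(-11)*60 = 1573*60 = 94380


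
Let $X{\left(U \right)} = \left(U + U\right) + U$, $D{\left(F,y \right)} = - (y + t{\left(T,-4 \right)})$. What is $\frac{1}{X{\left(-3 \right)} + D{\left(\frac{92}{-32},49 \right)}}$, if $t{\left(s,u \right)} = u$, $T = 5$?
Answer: $- \frac{1}{54} \approx -0.018519$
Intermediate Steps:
$D{\left(F,y \right)} = 4 - y$ ($D{\left(F,y \right)} = - (y - 4) = - (-4 + y) = 4 - y$)
$X{\left(U \right)} = 3 U$ ($X{\left(U \right)} = 2 U + U = 3 U$)
$\frac{1}{X{\left(-3 \right)} + D{\left(\frac{92}{-32},49 \right)}} = \frac{1}{3 \left(-3\right) + \left(4 - 49\right)} = \frac{1}{-9 + \left(4 - 49\right)} = \frac{1}{-9 - 45} = \frac{1}{-54} = - \frac{1}{54}$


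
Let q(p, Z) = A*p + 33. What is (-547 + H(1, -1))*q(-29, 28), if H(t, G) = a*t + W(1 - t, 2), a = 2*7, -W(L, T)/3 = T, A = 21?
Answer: 310464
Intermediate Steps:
W(L, T) = -3*T
a = 14
q(p, Z) = 33 + 21*p (q(p, Z) = 21*p + 33 = 33 + 21*p)
H(t, G) = -6 + 14*t (H(t, G) = 14*t - 3*2 = 14*t - 6 = -6 + 14*t)
(-547 + H(1, -1))*q(-29, 28) = (-547 + (-6 + 14*1))*(33 + 21*(-29)) = (-547 + (-6 + 14))*(33 - 609) = (-547 + 8)*(-576) = -539*(-576) = 310464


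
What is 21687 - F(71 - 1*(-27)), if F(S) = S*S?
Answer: 12083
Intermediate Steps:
F(S) = S²
21687 - F(71 - 1*(-27)) = 21687 - (71 - 1*(-27))² = 21687 - (71 + 27)² = 21687 - 1*98² = 21687 - 1*9604 = 21687 - 9604 = 12083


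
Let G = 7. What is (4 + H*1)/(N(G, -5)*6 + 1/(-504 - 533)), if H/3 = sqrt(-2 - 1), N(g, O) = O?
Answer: -4148/31111 - 3111*I*sqrt(3)/31111 ≈ -0.13333 - 0.1732*I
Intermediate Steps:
H = 3*I*sqrt(3) (H = 3*sqrt(-2 - 1) = 3*sqrt(-3) = 3*(I*sqrt(3)) = 3*I*sqrt(3) ≈ 5.1962*I)
(4 + H*1)/(N(G, -5)*6 + 1/(-504 - 533)) = (4 + (3*I*sqrt(3))*1)/(-5*6 + 1/(-504 - 533)) = (4 + 3*I*sqrt(3))/(-30 + 1/(-1037)) = (4 + 3*I*sqrt(3))/(-30 - 1/1037) = (4 + 3*I*sqrt(3))/(-31111/1037) = -1037*(4 + 3*I*sqrt(3))/31111 = -4148/31111 - 3111*I*sqrt(3)/31111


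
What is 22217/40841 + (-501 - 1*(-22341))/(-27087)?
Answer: -96725187/368753389 ≈ -0.26230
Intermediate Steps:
22217/40841 + (-501 - 1*(-22341))/(-27087) = 22217*(1/40841) + (-501 + 22341)*(-1/27087) = 22217/40841 + 21840*(-1/27087) = 22217/40841 - 7280/9029 = -96725187/368753389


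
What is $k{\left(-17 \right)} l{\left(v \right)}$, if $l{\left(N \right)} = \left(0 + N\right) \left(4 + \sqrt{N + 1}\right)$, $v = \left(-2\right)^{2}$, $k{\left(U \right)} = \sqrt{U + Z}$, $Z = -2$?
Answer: $4 i \sqrt{19} \left(4 + \sqrt{5}\right) \approx 108.73 i$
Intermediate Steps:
$k{\left(U \right)} = \sqrt{-2 + U}$ ($k{\left(U \right)} = \sqrt{U - 2} = \sqrt{-2 + U}$)
$v = 4$
$l{\left(N \right)} = N \left(4 + \sqrt{1 + N}\right)$
$k{\left(-17 \right)} l{\left(v \right)} = \sqrt{-2 - 17} \cdot 4 \left(4 + \sqrt{1 + 4}\right) = \sqrt{-19} \cdot 4 \left(4 + \sqrt{5}\right) = i \sqrt{19} \left(16 + 4 \sqrt{5}\right)$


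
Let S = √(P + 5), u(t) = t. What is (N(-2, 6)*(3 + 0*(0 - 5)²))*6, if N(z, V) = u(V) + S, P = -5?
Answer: 108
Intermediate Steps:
S = 0 (S = √(-5 + 5) = √0 = 0)
N(z, V) = V (N(z, V) = V + 0 = V)
(N(-2, 6)*(3 + 0*(0 - 5)²))*6 = (6*(3 + 0*(0 - 5)²))*6 = (6*(3 + 0*(-5)²))*6 = (6*(3 + 0*25))*6 = (6*(3 + 0))*6 = (6*3)*6 = 18*6 = 108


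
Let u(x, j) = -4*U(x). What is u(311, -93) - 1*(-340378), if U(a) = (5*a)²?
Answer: -9331722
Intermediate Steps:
U(a) = 25*a²
u(x, j) = -100*x²
u(311, -93) - 1*(-340378) = -100*311² - 1*(-340378) = -100*96721 + 340378 = -9672100 + 340378 = -9331722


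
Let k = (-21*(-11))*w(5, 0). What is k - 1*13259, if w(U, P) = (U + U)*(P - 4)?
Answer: -22499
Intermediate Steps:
w(U, P) = 2*U*(-4 + P) (w(U, P) = (2*U)*(-4 + P) = 2*U*(-4 + P))
k = -9240 (k = (-21*(-11))*(2*5*(-4 + 0)) = 231*(2*5*(-4)) = 231*(-40) = -9240)
k - 1*13259 = -9240 - 1*13259 = -9240 - 13259 = -22499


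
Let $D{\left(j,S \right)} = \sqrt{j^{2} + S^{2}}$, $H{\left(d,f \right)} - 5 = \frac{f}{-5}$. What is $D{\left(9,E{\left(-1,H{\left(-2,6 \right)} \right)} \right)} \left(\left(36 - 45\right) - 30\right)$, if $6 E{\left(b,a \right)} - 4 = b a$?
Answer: $- \frac{13 \sqrt{72901}}{10} \approx -351.0$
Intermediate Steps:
$H{\left(d,f \right)} = 5 - \frac{f}{5}$ ($H{\left(d,f \right)} = 5 + \frac{f}{-5} = 5 + f \left(- \frac{1}{5}\right) = 5 - \frac{f}{5}$)
$E{\left(b,a \right)} = \frac{2}{3} + \frac{a b}{6}$ ($E{\left(b,a \right)} = \frac{2}{3} + \frac{b a}{6} = \frac{2}{3} + \frac{a b}{6}$)
$D{\left(j,S \right)} = \sqrt{S^{2} + j^{2}}$
$D{\left(9,E{\left(-1,H{\left(-2,6 \right)} \right)} \right)} \left(\left(36 - 45\right) - 30\right) = \sqrt{\left(\frac{2}{3} + \frac{1}{6} \left(5 - \frac{6}{5}\right) \left(-1\right)\right)^{2} + 9^{2}} \left(\left(36 - 45\right) - 30\right) = \sqrt{\left(\frac{2}{3} + \frac{1}{6} \left(5 - \frac{6}{5}\right) \left(-1\right)\right)^{2} + 81} \left(\left(36 - 45\right) - 30\right) = \sqrt{\left(\frac{2}{3} + \frac{1}{6} \cdot \frac{19}{5} \left(-1\right)\right)^{2} + 81} \left(-9 - 30\right) = \sqrt{\left(\frac{2}{3} - \frac{19}{30}\right)^{2} + 81} \left(-39\right) = \sqrt{\left(\frac{1}{30}\right)^{2} + 81} \left(-39\right) = \sqrt{\frac{1}{900} + 81} \left(-39\right) = \sqrt{\frac{72901}{900}} \left(-39\right) = \frac{\sqrt{72901}}{30} \left(-39\right) = - \frac{13 \sqrt{72901}}{10}$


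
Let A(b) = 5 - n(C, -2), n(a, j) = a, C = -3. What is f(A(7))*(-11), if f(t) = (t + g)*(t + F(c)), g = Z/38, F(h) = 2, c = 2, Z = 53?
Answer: -19635/19 ≈ -1033.4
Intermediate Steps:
A(b) = 8 (A(b) = 5 - 1*(-3) = 5 + 3 = 8)
g = 53/38 ≈ 1.3947
f(t) = (2 + t)*(53/38 + t) (f(t) = (t + 53/38)*(t + 2) = (53/38 + t)*(2 + t) = (2 + t)*(53/38 + t))
f(A(7))*(-11) = (53/19 + 8² + (129/38)*8)*(-11) = (53/19 + 64 + 516/19)*(-11) = (1785/19)*(-11) = -19635/19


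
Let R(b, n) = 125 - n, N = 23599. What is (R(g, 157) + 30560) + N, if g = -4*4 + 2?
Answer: 54127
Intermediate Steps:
g = -14 (g = -16 + 2 = -14)
(R(g, 157) + 30560) + N = ((125 - 1*157) + 30560) + 23599 = ((125 - 157) + 30560) + 23599 = (-32 + 30560) + 23599 = 30528 + 23599 = 54127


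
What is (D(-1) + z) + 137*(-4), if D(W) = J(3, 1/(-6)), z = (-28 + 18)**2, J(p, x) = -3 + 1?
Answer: -450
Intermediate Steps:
J(p, x) = -2
z = 100 (z = (-10)**2 = 100)
D(W) = -2
(D(-1) + z) + 137*(-4) = (-2 + 100) + 137*(-4) = 98 - 548 = -450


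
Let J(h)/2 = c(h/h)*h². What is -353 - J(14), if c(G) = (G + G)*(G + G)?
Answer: -1921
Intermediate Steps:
c(G) = 4*G² (c(G) = (2*G)*(2*G) = 4*G²)
J(h) = 8*h² (J(h) = 2*((4*(h/h)²)*h²) = 2*((4*1²)*h²) = 2*((4*1)*h²) = 2*(4*h²) = 8*h²)
-353 - J(14) = -353 - 8*14² = -353 - 8*196 = -353 - 1*1568 = -353 - 1568 = -1921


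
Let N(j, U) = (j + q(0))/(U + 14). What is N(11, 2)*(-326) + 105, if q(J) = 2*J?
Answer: -953/8 ≈ -119.13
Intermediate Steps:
N(j, U) = j/(14 + U) (N(j, U) = (j + 2*0)/(U + 14) = (j + 0)/(14 + U) = j/(14 + U))
N(11, 2)*(-326) + 105 = (11/(14 + 2))*(-326) + 105 = (11/16)*(-326) + 105 = -1793/8 + 105 = -953/8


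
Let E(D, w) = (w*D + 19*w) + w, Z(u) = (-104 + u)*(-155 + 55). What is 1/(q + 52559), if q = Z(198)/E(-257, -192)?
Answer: 5688/298954417 ≈ 1.9026e-5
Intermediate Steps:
Z(u) = 10400 - 100*u (Z(u) = (-104 + u)*(-100) = 10400 - 100*u)
E(D, w) = 20*w + D*w (E(D, w) = (D*w + 19*w) + w = (19*w + D*w) + w = 20*w + D*w)
q = -1175/5688 (q = (10400 - 100*198)/((-192*(20 - 257))) = (10400 - 19800)/((-192*(-237))) = -9400/45504 = -9400*1/45504 = -1175/5688 ≈ -0.20658)
1/(q + 52559) = 1/(-1175/5688 + 52559) = 1/(298954417/5688) = 5688/298954417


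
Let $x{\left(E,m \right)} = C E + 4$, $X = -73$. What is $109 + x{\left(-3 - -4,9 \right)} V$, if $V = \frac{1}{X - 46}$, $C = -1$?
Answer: $\frac{12968}{119} \approx 108.97$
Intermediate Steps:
$x{\left(E,m \right)} = 4 - E$ ($x{\left(E,m \right)} = - E + 4 = 4 - E$)
$V = - \frac{1}{119}$ ($V = \frac{1}{-73 - 46} = \frac{1}{-119} = - \frac{1}{119} \approx -0.0084034$)
$109 + x{\left(-3 - -4,9 \right)} V = 109 + \left(4 - \left(-3 - -4\right)\right) \left(- \frac{1}{119}\right) = 109 + \left(4 - \left(-3 + 4\right)\right) \left(- \frac{1}{119}\right) = 109 + \left(4 - 1\right) \left(- \frac{1}{119}\right) = 109 + 3 \left(- \frac{1}{119}\right) = 109 - \frac{3}{119} = \frac{12968}{119}$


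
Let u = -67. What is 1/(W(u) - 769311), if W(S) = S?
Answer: -1/769378 ≈ -1.2998e-6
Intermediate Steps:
1/(W(u) - 769311) = 1/(-67 - 769311) = 1/(-769378) = -1/769378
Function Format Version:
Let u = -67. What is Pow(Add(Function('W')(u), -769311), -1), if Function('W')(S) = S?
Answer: Rational(-1, 769378) ≈ -1.2998e-6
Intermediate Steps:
Pow(Add(Function('W')(u), -769311), -1) = Pow(Add(-67, -769311), -1) = Pow(-769378, -1) = Rational(-1, 769378)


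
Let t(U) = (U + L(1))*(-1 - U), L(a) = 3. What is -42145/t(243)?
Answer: 42145/60024 ≈ 0.70214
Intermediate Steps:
t(U) = (-1 - U)*(3 + U) (t(U) = (U + 3)*(-1 - U) = (3 + U)*(-1 - U) = (-1 - U)*(3 + U))
-42145/t(243) = -42145/(-3 - 1*243² - 4*243) = -42145/(-3 - 1*59049 - 972) = -42145/(-3 - 59049 - 972) = -42145/(-60024) = -42145*(-1/60024) = 42145/60024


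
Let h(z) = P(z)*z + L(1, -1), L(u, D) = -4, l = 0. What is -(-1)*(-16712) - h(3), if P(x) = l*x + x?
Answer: -16717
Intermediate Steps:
P(x) = x (P(x) = 0*x + x = 0 + x = x)
h(z) = -4 + z² (h(z) = z*z - 4 = z² - 4 = -4 + z²)
-(-1)*(-16712) - h(3) = -(-1)*(-16712) - (-4 + 3²) = -1*16712 - (-4 + 9) = -16712 - 1*5 = -16712 - 5 = -16717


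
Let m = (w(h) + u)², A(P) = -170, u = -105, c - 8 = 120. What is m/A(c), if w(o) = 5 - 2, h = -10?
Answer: -306/5 ≈ -61.200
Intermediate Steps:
w(o) = 3
c = 128 (c = 8 + 120 = 128)
m = 10404 (m = (3 - 105)² = (-102)² = 10404)
m/A(c) = 10404/(-170) = 10404*(-1/170) = -306/5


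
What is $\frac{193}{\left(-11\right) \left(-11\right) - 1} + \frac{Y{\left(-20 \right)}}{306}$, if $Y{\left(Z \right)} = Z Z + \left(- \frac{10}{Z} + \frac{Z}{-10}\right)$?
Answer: $\frac{17893}{6120} \approx 2.9237$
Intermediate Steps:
$Y{\left(Z \right)} = Z^{2} - \frac{10}{Z} - \frac{Z}{10}$ ($Y{\left(Z \right)} = Z^{2} + \left(- \frac{10}{Z} + Z \left(- \frac{1}{10}\right)\right) = Z^{2} - \left(\frac{10}{Z} + \frac{Z}{10}\right) = Z^{2} - \frac{10}{Z} - \frac{Z}{10}$)
$\frac{193}{\left(-11\right) \left(-11\right) - 1} + \frac{Y{\left(-20 \right)}}{306} = \frac{193}{\left(-11\right) \left(-11\right) - 1} + \frac{\left(-20\right)^{2} - \frac{10}{-20} - -2}{306} = \frac{193}{121 - 1} + \left(400 - - \frac{1}{2} + 2\right) \frac{1}{306} = \frac{193}{120} + \left(400 + \frac{1}{2} + 2\right) \frac{1}{306} = 193 \cdot \frac{1}{120} + \frac{805}{2} \cdot \frac{1}{306} = \frac{193}{120} + \frac{805}{612} = \frac{17893}{6120}$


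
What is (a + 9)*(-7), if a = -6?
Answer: -21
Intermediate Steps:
(a + 9)*(-7) = (-6 + 9)*(-7) = 3*(-7) = -21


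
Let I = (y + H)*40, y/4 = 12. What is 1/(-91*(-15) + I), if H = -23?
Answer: 1/2365 ≈ 0.00042283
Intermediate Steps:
y = 48 (y = 4*12 = 48)
I = 1000 (I = (48 - 23)*40 = 25*40 = 1000)
1/(-91*(-15) + I) = 1/(-91*(-15) + 1000) = 1/(1365 + 1000) = 1/2365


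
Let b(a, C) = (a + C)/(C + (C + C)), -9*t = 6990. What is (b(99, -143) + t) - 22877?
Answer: -922489/39 ≈ -23654.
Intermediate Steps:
t = -2330/3 (t = -1/9*6990 = -2330/3 ≈ -776.67)
b(a, C) = (C + a)/(3*C) (b(a, C) = (C + a)/(C + 2*C) = (C + a)/((3*C)) = (C + a)*(1/(3*C)) = (C + a)/(3*C))
(b(99, -143) + t) - 22877 = ((1/3)*(-143 + 99)/(-143) - 2330/3) - 22877 = ((1/3)*(-1/143)*(-44) - 2330/3) - 22877 = (4/39 - 2330/3) - 22877 = -30286/39 - 22877 = -922489/39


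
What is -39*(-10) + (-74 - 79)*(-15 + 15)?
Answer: 390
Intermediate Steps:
-39*(-10) + (-74 - 79)*(-15 + 15) = 390 - 153*0 = 390 + 0 = 390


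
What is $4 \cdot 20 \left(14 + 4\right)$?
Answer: $1440$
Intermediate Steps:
$4 \cdot 20 \left(14 + 4\right) = 80 \cdot 18 = 1440$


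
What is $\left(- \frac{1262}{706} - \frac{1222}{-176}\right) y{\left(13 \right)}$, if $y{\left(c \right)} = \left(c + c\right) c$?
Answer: $\frac{27066195}{15532} \approx 1742.6$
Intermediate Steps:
$y{\left(c \right)} = 2 c^{2}$ ($y{\left(c \right)} = 2 c c = 2 c^{2}$)
$\left(- \frac{1262}{706} - \frac{1222}{-176}\right) y{\left(13 \right)} = \left(- \frac{1262}{706} - \frac{1222}{-176}\right) 2 \cdot 13^{2} = \left(\left(-1262\right) \frac{1}{706} - - \frac{611}{88}\right) 2 \cdot 169 = \left(- \frac{631}{353} + \frac{611}{88}\right) 338 = \frac{160155}{31064} \cdot 338 = \frac{27066195}{15532}$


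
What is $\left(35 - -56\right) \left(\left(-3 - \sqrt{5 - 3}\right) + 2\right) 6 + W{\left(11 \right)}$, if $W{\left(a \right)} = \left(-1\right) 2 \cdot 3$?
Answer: $-552 - 546 \sqrt{2} \approx -1324.2$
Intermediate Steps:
$W{\left(a \right)} = -6$ ($W{\left(a \right)} = \left(-2\right) 3 = -6$)
$\left(35 - -56\right) \left(\left(-3 - \sqrt{5 - 3}\right) + 2\right) 6 + W{\left(11 \right)} = \left(35 - -56\right) \left(\left(-3 - \sqrt{5 - 3}\right) + 2\right) 6 - 6 = \left(35 + 56\right) \left(\left(-3 - \sqrt{2}\right) + 2\right) 6 - 6 = 91 \left(-1 - \sqrt{2}\right) 6 - 6 = 91 \left(-6 - 6 \sqrt{2}\right) - 6 = \left(-546 - 546 \sqrt{2}\right) - 6 = -552 - 546 \sqrt{2}$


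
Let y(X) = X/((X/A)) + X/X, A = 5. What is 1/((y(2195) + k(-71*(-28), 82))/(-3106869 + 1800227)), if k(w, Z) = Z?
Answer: -653321/44 ≈ -14848.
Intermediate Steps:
y(X) = 6 (y(X) = X/((X/5)) + X/X = X/((X*(⅕))) + 1 = X/((X/5)) + 1 = X*(5/X) + 1 = 5 + 1 = 6)
1/((y(2195) + k(-71*(-28), 82))/(-3106869 + 1800227)) = 1/((6 + 82)/(-3106869 + 1800227)) = 1/(88/(-1306642)) = 1/(88*(-1/1306642)) = 1/(-44/653321) = -653321/44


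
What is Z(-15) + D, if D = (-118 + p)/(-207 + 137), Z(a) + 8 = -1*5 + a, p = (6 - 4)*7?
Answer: -928/35 ≈ -26.514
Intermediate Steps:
p = 14 (p = 2*7 = 14)
Z(a) = -13 + a (Z(a) = -8 + (-1*5 + a) = -8 + (-5 + a) = -13 + a)
D = 52/35 (D = (-118 + 14)/(-207 + 137) = -104/(-70) = -104*(-1/70) = 52/35 ≈ 1.4857)
Z(-15) + D = (-13 - 15) + 52/35 = -28 + 52/35 = -928/35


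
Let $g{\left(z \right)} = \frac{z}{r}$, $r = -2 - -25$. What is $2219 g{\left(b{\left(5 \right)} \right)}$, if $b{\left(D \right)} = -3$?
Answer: $- \frac{6657}{23} \approx -289.43$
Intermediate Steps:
$r = 23$ ($r = -2 + 25 = 23$)
$g{\left(z \right)} = \frac{z}{23}$
$2219 g{\left(b{\left(5 \right)} \right)} = 2219 \cdot \frac{1}{23} \left(-3\right) = 2219 \left(- \frac{3}{23}\right) = - \frac{6657}{23}$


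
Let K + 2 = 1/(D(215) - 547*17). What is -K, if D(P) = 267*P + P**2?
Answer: 188661/94331 ≈ 2.0000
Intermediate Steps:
D(P) = P**2 + 267*P
K = -188661/94331 (K = -2 + 1/(215*(267 + 215) - 547*17) = -2 + 1/(215*482 - 9299) = -2 + 1/(103630 - 9299) = -2 + 1/94331 = -188661/94331 ≈ -2.0000)
-K = -1*(-188661/94331) = 188661/94331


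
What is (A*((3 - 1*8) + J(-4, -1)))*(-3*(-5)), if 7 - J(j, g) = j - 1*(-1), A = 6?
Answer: 450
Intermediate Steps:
J(j, g) = 6 - j (J(j, g) = 7 - (j - 1*(-1)) = 7 - (j + 1) = 7 - (1 + j) = 7 + (-1 - j) = 6 - j)
(A*((3 - 1*8) + J(-4, -1)))*(-3*(-5)) = (6*((3 - 1*8) + (6 - 1*(-4))))*(-3*(-5)) = (6*((3 - 8) + (6 + 4)))*15 = (6*(-5 + 10))*15 = (6*5)*15 = 30*15 = 450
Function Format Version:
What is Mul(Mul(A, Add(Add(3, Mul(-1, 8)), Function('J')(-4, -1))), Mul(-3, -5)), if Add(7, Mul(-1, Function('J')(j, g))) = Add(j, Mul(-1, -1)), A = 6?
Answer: 450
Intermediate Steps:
Function('J')(j, g) = Add(6, Mul(-1, j)) (Function('J')(j, g) = Add(7, Mul(-1, Add(j, Mul(-1, -1)))) = Add(7, Mul(-1, Add(j, 1))) = Add(7, Mul(-1, Add(1, j))) = Add(7, Add(-1, Mul(-1, j))) = Add(6, Mul(-1, j)))
Mul(Mul(A, Add(Add(3, Mul(-1, 8)), Function('J')(-4, -1))), Mul(-3, -5)) = Mul(Mul(6, Add(Add(3, Mul(-1, 8)), Add(6, Mul(-1, -4)))), Mul(-3, -5)) = Mul(Mul(6, Add(Add(3, -8), Add(6, 4))), 15) = Mul(Mul(6, Add(-5, 10)), 15) = Mul(Mul(6, 5), 15) = Mul(30, 15) = 450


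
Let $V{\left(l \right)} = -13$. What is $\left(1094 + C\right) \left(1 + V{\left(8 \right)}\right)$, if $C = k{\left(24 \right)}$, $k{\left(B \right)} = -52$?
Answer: $-12504$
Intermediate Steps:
$C = -52$
$\left(1094 + C\right) \left(1 + V{\left(8 \right)}\right) = \left(1094 - 52\right) \left(1 - 13\right) = 1042 \left(-12\right) = -12504$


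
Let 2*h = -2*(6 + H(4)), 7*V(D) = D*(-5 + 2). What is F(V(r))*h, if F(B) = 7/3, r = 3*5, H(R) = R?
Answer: -70/3 ≈ -23.333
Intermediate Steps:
r = 15
V(D) = -3*D/7 (V(D) = (D*(-5 + 2))/7 = (D*(-3))/7 = (-3*D)/7 = -3*D/7)
F(B) = 7/3 (F(B) = 7*(1/3) = 7/3)
h = -10 (h = (-2*(6 + 4))/2 = (-2*10)/2 = (1/2)*(-20) = -10)
F(V(r))*h = (7/3)*(-10) = -70/3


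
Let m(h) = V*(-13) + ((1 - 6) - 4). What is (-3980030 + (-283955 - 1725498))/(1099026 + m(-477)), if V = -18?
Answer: -5989483/1099251 ≈ -5.4487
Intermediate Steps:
m(h) = 225 (m(h) = -18*(-13) + ((1 - 6) - 4) = 234 + (-5 - 4) = 234 - 9 = 225)
(-3980030 + (-283955 - 1725498))/(1099026 + m(-477)) = (-3980030 + (-283955 - 1725498))/(1099026 + 225) = (-3980030 - 2009453)/1099251 = -5989483*1/1099251 = -5989483/1099251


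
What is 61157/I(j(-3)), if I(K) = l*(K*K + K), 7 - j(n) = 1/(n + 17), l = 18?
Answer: 5993386/96903 ≈ 61.849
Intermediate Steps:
j(n) = 7 - 1/(17 + n) (j(n) = 7 - 1/(n + 17) = 7 - 1/(17 + n))
I(K) = 18*K + 18*K² (I(K) = 18*(K*K + K) = 18*(K² + K) = 18*(K + K²) = 18*K + 18*K²)
61157/I(j(-3)) = 61157/((18*((118 + 7*(-3))/(17 - 3))*(1 + (118 + 7*(-3))/(17 - 3)))) = 61157/((18*((118 - 21)/14)*(1 + (118 - 21)/14))) = 61157/((18*((1/14)*97)*(1 + (1/14)*97))) = 61157/((18*(97/14)*(1 + 97/14))) = 61157/((18*(97/14)*(111/14))) = 61157/(96903/98) = 61157*(98/96903) = 5993386/96903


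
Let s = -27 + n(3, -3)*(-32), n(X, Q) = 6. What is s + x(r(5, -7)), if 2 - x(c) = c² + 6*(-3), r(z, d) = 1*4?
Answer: -215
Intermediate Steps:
r(z, d) = 4
x(c) = 20 - c² (x(c) = 2 - (c² + 6*(-3)) = 2 - (c² - 18) = 2 - (-18 + c²) = 2 + (18 - c²) = 20 - c²)
s = -219 (s = -27 + 6*(-32) = -27 - 192 = -219)
s + x(r(5, -7)) = -219 + (20 - 1*4²) = -219 + (20 - 1*16) = -219 + (20 - 16) = -219 + 4 = -215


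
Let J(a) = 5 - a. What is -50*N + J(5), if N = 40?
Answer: -2000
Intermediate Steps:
-50*N + J(5) = -50*40 + (5 - 1*5) = -2000 + (5 - 5) = -2000 + 0 = -2000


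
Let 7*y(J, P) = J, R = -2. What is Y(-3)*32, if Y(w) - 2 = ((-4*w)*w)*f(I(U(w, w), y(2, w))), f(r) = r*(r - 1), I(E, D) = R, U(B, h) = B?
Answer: -6848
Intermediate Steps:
y(J, P) = J/7
I(E, D) = -2
f(r) = r*(-1 + r)
Y(w) = 2 - 24*w² (Y(w) = 2 + ((-4*w)*w)*(-2*(-1 - 2)) = 2 + (-4*w²)*(-2*(-3)) = 2 - 4*w²*6 = 2 - 24*w²)
Y(-3)*32 = (2 - 24*(-3)²)*32 = (2 - 24*9)*32 = (2 - 216)*32 = -214*32 = -6848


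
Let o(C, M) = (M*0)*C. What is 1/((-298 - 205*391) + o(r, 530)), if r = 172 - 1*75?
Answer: -1/80453 ≈ -1.2430e-5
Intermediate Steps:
r = 97 (r = 172 - 75 = 97)
o(C, M) = 0 (o(C, M) = 0*C = 0)
1/((-298 - 205*391) + o(r, 530)) = 1/((-298 - 205*391) + 0) = 1/((-298 - 80155) + 0) = 1/(-80453 + 0) = 1/(-80453) = -1/80453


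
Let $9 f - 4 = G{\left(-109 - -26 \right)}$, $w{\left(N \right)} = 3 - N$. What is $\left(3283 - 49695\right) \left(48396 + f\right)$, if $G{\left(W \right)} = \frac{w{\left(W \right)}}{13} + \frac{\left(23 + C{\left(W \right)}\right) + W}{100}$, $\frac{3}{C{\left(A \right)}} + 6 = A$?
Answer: $- \frac{64971531646247}{28925} \approx -2.2462 \cdot 10^{9}$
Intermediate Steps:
$C{\left(A \right)} = \frac{3}{-6 + A}$
$G{\left(W \right)} = \frac{599}{1300} - \frac{87 W}{1300} + \frac{3}{100 \left(-6 + W\right)}$ ($G{\left(W \right)} = \frac{3 - W}{13} + \frac{\left(23 + \frac{3}{-6 + W}\right) + W}{100} = \left(3 - W\right) \frac{1}{13} + \left(23 + W + \frac{3}{-6 + W}\right) \frac{1}{100} = \left(\frac{3}{13} - \frac{W}{13}\right) + \left(\frac{23}{100} + \frac{W}{100} + \frac{3}{100 \left(-6 + W\right)}\right) = \frac{599}{1300} - \frac{87 W}{1300} + \frac{3}{100 \left(-6 + W\right)}$)
$f = \frac{128749}{115700}$ ($f = \frac{4}{9} + \frac{\frac{1}{1300} \frac{1}{-6 - 83} \left(39 + \left(-6 - 83\right) \left(599 - 87 \left(-109 - -26\right)\right)\right)}{9} = \frac{4}{9} + \frac{\frac{1}{1300} \frac{1}{-6 + \left(-109 + 26\right)} \left(39 + \left(-6 + \left(-109 + 26\right)\right) \left(599 - 87 \left(-109 + 26\right)\right)\right)}{9} = \frac{4}{9} + \frac{\frac{1}{1300} \frac{1}{-6 - 83} \left(39 + \left(-6 - 83\right) \left(599 - -7221\right)\right)}{9} = \frac{4}{9} + \frac{\frac{1}{1300} \frac{1}{-89} \left(39 - 89 \left(599 + 7221\right)\right)}{9} = \frac{4}{9} + \frac{\frac{1}{1300} \left(- \frac{1}{89}\right) \left(39 - 695980\right)}{9} = \frac{4}{9} + \frac{\frac{1}{1300} \left(- \frac{1}{89}\right) \left(-695941\right)}{9} = \frac{4}{9} + \frac{1}{9} \cdot \frac{695941}{115700} = \frac{4}{9} + \frac{695941}{1041300} = \frac{128749}{115700} \approx 1.1128$)
$\left(3283 - 49695\right) \left(48396 + f\right) = \left(3283 - 49695\right) \left(48396 + \frac{128749}{115700}\right) = \left(-46412\right) \frac{5599545949}{115700} = - \frac{64971531646247}{28925}$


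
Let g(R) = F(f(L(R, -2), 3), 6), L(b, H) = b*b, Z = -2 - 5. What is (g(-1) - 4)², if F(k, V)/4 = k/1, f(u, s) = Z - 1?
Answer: 1296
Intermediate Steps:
Z = -7
L(b, H) = b²
f(u, s) = -8 (f(u, s) = -7 - 1 = -8)
F(k, V) = 4*k (F(k, V) = 4*(k/1) = 4*(k*1) = 4*k)
g(R) = -32 (g(R) = 4*(-8) = -32)
(g(-1) - 4)² = (-32 - 4)² = (-36)² = 1296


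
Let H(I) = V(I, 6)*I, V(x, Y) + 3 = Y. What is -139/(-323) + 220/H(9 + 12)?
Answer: 79817/20349 ≈ 3.9224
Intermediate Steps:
V(x, Y) = -3 + Y
H(I) = 3*I (H(I) = (-3 + 6)*I = 3*I)
-139/(-323) + 220/H(9 + 12) = -139/(-323) + 220/((3*(9 + 12))) = -139*(-1/323) + 220/((3*21)) = 139/323 + 220/63 = 79817/20349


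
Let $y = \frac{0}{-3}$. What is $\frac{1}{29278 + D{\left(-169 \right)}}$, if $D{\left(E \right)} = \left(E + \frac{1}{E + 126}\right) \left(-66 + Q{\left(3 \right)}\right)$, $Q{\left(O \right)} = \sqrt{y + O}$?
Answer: $\frac{37380803}{1511358766346} + \frac{78131 \sqrt{3}}{755679383173} \approx 2.4912 \cdot 10^{-5}$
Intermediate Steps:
$y = 0$ ($y = 0 \left(- \frac{1}{3}\right) = 0$)
$Q{\left(O \right)} = \sqrt{O}$ ($Q{\left(O \right)} = \sqrt{0 + O} = \sqrt{O}$)
$D{\left(E \right)} = \left(-66 + \sqrt{3}\right) \left(E + \frac{1}{126 + E}\right)$ ($D{\left(E \right)} = \left(E + \frac{1}{E + 126}\right) \left(-66 + \sqrt{3}\right) = \left(E + \frac{1}{126 + E}\right) \left(-66 + \sqrt{3}\right) = \left(-66 + \sqrt{3}\right) \left(E + \frac{1}{126 + E}\right)$)
$\frac{1}{29278 + D{\left(-169 \right)}} = \frac{1}{29278 + \frac{-66 + \sqrt{3} - -1405404 - 66 \left(-169\right)^{2} + \sqrt{3} \left(-169\right)^{2} + 126 \left(-169\right) \sqrt{3}}{126 - 169}} = \frac{1}{29278 + \frac{-66 + \sqrt{3} + 1405404 - 1885026 + \sqrt{3} \cdot 28561 - 21294 \sqrt{3}}{-43}} = \frac{1}{29278 - \frac{-66 + \sqrt{3} + 1405404 - 1885026 + 28561 \sqrt{3} - 21294 \sqrt{3}}{43}} = \frac{1}{29278 - \frac{-479688 + 7268 \sqrt{3}}{43}} = \frac{1}{29278 + \left(\frac{479688}{43} - \frac{7268 \sqrt{3}}{43}\right)} = \frac{1}{\frac{1738642}{43} - \frac{7268 \sqrt{3}}{43}}$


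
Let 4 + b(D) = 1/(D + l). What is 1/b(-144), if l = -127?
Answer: -271/1085 ≈ -0.24977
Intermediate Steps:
b(D) = -4 + 1/(-127 + D) (b(D) = -4 + 1/(D - 127) = -4 + 1/(-127 + D))
1/b(-144) = 1/((509 - 4*(-144))/(-127 - 144)) = 1/((509 + 576)/(-271)) = 1/(-1/271*1085) = 1/(-1085/271) = -271/1085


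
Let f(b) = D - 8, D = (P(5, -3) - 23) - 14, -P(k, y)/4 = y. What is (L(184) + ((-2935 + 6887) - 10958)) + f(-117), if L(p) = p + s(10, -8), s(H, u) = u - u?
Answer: -6855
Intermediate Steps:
s(H, u) = 0
P(k, y) = -4*y
D = -25 (D = (-4*(-3) - 23) - 14 = (12 - 23) - 14 = -11 - 14 = -25)
f(b) = -33 (f(b) = -25 - 8 = -33)
L(p) = p (L(p) = p + 0 = p)
(L(184) + ((-2935 + 6887) - 10958)) + f(-117) = (184 + ((-2935 + 6887) - 10958)) - 33 = (184 + (3952 - 10958)) - 33 = (184 - 7006) - 33 = -6822 - 33 = -6855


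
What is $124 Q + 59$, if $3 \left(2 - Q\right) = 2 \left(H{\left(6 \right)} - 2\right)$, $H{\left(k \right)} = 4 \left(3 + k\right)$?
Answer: $- \frac{7511}{3} \approx -2503.7$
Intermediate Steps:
$H{\left(k \right)} = 12 + 4 k$
$Q = - \frac{62}{3}$ ($Q = 2 - \frac{2 \left(\left(12 + 4 \cdot 6\right) - 2\right)}{3} = 2 - \frac{2 \left(\left(12 + 24\right) - 2\right)}{3} = 2 - \frac{2 \left(36 - 2\right)}{3} = 2 - \frac{2 \cdot 34}{3} = 2 - \frac{68}{3} = - \frac{62}{3} \approx -20.667$)
$124 Q + 59 = 124 \left(- \frac{62}{3}\right) + 59 = - \frac{7688}{3} + 59 = - \frac{7511}{3}$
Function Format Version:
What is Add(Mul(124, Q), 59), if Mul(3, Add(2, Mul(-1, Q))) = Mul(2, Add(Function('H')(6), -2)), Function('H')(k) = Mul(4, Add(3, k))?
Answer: Rational(-7511, 3) ≈ -2503.7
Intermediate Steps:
Function('H')(k) = Add(12, Mul(4, k))
Q = Rational(-62, 3) (Q = Add(2, Mul(Rational(-1, 3), Mul(2, Add(Add(12, Mul(4, 6)), -2)))) = Add(2, Mul(Rational(-1, 3), Mul(2, Add(Add(12, 24), -2)))) = Add(2, Mul(Rational(-1, 3), Mul(2, Add(36, -2)))) = Add(2, Mul(Rational(-1, 3), Mul(2, 34))) = Add(2, Mul(Rational(-1, 3), 68)) = Add(2, Rational(-68, 3)) = Rational(-62, 3) ≈ -20.667)
Add(Mul(124, Q), 59) = Add(Mul(124, Rational(-62, 3)), 59) = Add(Rational(-7688, 3), 59) = Rational(-7511, 3)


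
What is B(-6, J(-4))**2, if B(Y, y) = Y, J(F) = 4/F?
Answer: 36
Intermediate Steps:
B(-6, J(-4))**2 = (-6)**2 = 36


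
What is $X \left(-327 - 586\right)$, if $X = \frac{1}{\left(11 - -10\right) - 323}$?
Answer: $\frac{913}{302} \approx 3.0232$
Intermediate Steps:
$X = - \frac{1}{302}$ ($X = \frac{1}{\left(11 + 10\right) - 323} = \frac{1}{21 - 323} = \frac{1}{-302} = - \frac{1}{302} \approx -0.0033113$)
$X \left(-327 - 586\right) = - \frac{-327 - 586}{302} = \left(- \frac{1}{302}\right) \left(-913\right) = \frac{913}{302}$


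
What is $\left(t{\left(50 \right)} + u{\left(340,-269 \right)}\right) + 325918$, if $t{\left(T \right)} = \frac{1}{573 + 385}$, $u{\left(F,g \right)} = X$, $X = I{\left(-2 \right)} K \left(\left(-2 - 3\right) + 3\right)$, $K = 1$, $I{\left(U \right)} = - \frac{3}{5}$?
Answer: $\frac{1561152973}{4790} \approx 3.2592 \cdot 10^{5}$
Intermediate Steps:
$I{\left(U \right)} = - \frac{3}{5}$ ($I{\left(U \right)} = \left(-3\right) \frac{1}{5} = - \frac{3}{5}$)
$X = \frac{6}{5}$ ($X = \left(- \frac{3}{5}\right) 1 \left(\left(-2 - 3\right) + 3\right) = - \frac{3 \left(-5 + 3\right)}{5} = \left(- \frac{3}{5}\right) \left(-2\right) = \frac{6}{5} \approx 1.2$)
$u{\left(F,g \right)} = \frac{6}{5}$
$t{\left(T \right)} = \frac{1}{958}$
$\left(t{\left(50 \right)} + u{\left(340,-269 \right)}\right) + 325918 = \left(\frac{1}{958} + \frac{6}{5}\right) + 325918 = \frac{5753}{4790} + 325918 = \frac{1561152973}{4790}$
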